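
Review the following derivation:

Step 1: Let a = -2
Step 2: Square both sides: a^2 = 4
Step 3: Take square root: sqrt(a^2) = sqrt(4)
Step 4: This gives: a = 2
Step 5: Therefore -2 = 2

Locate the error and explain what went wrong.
Step 4: This gives: a = 2

Step 4 incorrectly states that sqrt(a^2) = a. The correct identity is sqrt(a^2) = |a|. Since a = -2 < 0, we have sqrt(a^2) = |-2| = 2, not a = -2.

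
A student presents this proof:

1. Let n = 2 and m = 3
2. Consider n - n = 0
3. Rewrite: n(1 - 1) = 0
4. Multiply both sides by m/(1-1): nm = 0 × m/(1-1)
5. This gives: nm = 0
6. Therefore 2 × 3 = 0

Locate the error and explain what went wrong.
Step 4: Multiply both sides by m/(1-1): nm = 0 × m/(1-1)

Step 4 multiplies both sides by m/(1-1). However, 1-1 = 0, so this is multiplication by m/0, which is undefined. We cannot multiply by an undefined expression.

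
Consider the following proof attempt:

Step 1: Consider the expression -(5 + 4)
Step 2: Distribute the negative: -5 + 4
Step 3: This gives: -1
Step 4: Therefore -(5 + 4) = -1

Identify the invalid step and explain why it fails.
Step 2: Distribute the negative: -5 + 4

Step 2 incorrectly distributes the negative sign. The correct distribution is -(5 + 4) = -5 - 4 = -9. The negative must be applied to both terms, not just the first. The error treats -(5 + 4) as -5 + 4, which equals -1 instead of -9.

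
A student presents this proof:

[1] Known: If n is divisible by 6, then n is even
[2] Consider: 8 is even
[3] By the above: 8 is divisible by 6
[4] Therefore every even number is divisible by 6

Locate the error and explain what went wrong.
Step 3: By the above: 8 is divisible by 6

Step 3 commits the fallacy of affirming the consequent. The known fact 'divisible by 6 → even' does NOT imply 'even → divisible by 6'. That would be the converse, which is false. For example, 8 is even but 8 ÷ 6 = 1.33, which is not an integer.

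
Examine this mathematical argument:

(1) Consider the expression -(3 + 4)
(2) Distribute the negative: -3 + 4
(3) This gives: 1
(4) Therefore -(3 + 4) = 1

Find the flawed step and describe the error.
Step 2: Distribute the negative: -3 + 4

Step 2 incorrectly distributes the negative sign. The correct distribution is -(3 + 4) = -3 - 4 = -7. The negative must be applied to both terms, not just the first. The error treats -(3 + 4) as -3 + 4, which equals 1 instead of -7.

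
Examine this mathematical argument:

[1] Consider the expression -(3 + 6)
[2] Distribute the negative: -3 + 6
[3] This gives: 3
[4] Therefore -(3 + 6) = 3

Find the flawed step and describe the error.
Step 2: Distribute the negative: -3 + 6

Step 2 incorrectly distributes the negative sign. The correct distribution is -(3 + 6) = -3 - 6 = -9. The negative must be applied to both terms, not just the first. The error treats -(3 + 6) as -3 + 6, which equals 3 instead of -9.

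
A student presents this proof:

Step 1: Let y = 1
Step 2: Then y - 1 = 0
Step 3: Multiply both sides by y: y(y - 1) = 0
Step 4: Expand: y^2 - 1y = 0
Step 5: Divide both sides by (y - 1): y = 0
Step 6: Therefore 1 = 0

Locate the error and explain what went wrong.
Step 5: Divide both sides by (y - 1): y = 0

Step 5 divides both sides by (y - 1). However, since y = 1, we have (y - 1) = 0. Division by zero is undefined, making this step invalid.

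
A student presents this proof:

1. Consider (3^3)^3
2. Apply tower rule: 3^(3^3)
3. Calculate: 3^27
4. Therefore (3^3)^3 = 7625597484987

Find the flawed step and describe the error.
Step 2: Apply tower rule: 3^(3^3)

Step 2 incorrectly states that (a^b)^c = a^(b^c). The correct rule is (a^b)^c = a^(b×c). The actual value is (3^3)^3 = 3^9 = 19683, not 3^27 = 7625597484987.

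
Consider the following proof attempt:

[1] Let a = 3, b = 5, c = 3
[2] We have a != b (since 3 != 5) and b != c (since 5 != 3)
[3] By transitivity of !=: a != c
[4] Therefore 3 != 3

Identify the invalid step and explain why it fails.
Step 3: By transitivity of !=: a != c

Step 3 incorrectly applies transitivity to the '!=' relation. Transitivity states: if a R b and b R c, then a R c. However, '!=' is not transitive. Counterexample: 3 != 5 and 5 != 3, but 3 = 3 (both equal 3). Transitivity holds for relations like <, <=, =, but not for !=.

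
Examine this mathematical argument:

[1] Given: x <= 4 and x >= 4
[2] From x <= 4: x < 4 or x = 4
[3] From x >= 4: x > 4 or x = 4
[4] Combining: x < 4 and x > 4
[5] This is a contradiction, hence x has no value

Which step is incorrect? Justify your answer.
Step 4: Combining: x < 4 and x > 4

Step 4 incorrectly combines the conditions. From x <= 4 and x >= 4, the intersection is x = 4. The error treats the 'or' cases as 'and' requirements. The correct conclusion is that x = 4 is the unique solution, not that no solution exists.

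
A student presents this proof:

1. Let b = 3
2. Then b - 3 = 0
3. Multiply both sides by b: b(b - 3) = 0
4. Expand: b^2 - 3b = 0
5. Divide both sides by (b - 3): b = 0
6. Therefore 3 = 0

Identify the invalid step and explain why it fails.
Step 5: Divide both sides by (b - 3): b = 0

Step 5 divides both sides by (b - 3). However, since b = 3, we have (b - 3) = 0. Division by zero is undefined, making this step invalid.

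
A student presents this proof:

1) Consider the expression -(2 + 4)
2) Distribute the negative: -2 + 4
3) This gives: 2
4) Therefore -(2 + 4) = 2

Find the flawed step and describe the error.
Step 2: Distribute the negative: -2 + 4

Step 2 incorrectly distributes the negative sign. The correct distribution is -(2 + 4) = -2 - 4 = -6. The negative must be applied to both terms, not just the first. The error treats -(2 + 4) as -2 + 4, which equals 2 instead of -6.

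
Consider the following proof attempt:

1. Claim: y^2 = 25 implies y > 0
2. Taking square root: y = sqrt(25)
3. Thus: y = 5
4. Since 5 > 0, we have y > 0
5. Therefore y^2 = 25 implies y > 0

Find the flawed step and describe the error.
Step 2: Taking square root: y = sqrt(25)

Step 2 takes the square root and assumes the positive root only. The equation y^2 = 25 actually has two solutions: y = 5 and y = -5. The proof silently assumes y > 0 without justification, then uses this assumption to conclude y > 0, which is circular. The counterexample y = -5 shows the claim is false.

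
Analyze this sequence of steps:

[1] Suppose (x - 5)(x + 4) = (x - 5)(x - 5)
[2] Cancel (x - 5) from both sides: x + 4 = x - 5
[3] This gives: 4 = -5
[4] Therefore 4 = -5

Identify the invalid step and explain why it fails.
Step 2: Cancel (x - 5) from both sides: x + 4 = x - 5

Step 2 cancels (x - 5) from both sides. This is only valid if (x - 5) ≠ 0, i.e., x ≠ 5. When x = 5, both sides equal zero regardless of the other factors. The correct approach requires considering x = 5 as a separate case.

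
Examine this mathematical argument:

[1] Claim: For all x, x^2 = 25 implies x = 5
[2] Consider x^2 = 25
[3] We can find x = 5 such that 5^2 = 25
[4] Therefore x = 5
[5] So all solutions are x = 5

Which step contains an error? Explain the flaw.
Step 4: Therefore x = 5

Step 4 incorrectly concludes that x = 5 is the only solution. The proof shows that x = 5 is A solution (existence), but does not show it is the ONLY solution (uniqueness). In fact, x = -5 is also a solution since (-5)^2 = 25. Finding one solution doesn't prove there are no others.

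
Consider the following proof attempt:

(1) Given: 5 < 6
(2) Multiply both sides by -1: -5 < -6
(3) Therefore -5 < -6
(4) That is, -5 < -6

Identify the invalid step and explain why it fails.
Step 2: Multiply both sides by -1: -5 < -6

Step 2 multiplies both sides by -1 but fails to reverse the inequality sign. When multiplying (or dividing) an inequality by a negative number, the direction must be reversed. Since 5 < 6, we should get -5 > -6, i.e., -5 > -6.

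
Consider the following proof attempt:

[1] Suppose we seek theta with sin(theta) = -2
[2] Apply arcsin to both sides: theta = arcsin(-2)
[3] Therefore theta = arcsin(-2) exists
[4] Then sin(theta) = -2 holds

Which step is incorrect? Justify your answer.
Step 2: Apply arcsin to both sides: theta = arcsin(-2)

Step 2 applies arcsin to -2. However, arcsin(x) is only defined for x in [-1, 1] because sin(theta) can only produce values in that range. Since |-2| > 1, arcsin(-2) is undefined. There is no angle whose sine equals -2.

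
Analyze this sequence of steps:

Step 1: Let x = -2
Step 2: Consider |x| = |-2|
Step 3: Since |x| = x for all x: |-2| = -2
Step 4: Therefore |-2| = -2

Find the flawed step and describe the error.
Step 3: Since |x| = x for all x: |-2| = -2

Step 3 incorrectly states that |x| = x for all x. The correct definition is |x| = x when x >= 0, and |x| = -x when x < 0. Since -2 < 0, we have |-2| = -(-2) = 2, not -2.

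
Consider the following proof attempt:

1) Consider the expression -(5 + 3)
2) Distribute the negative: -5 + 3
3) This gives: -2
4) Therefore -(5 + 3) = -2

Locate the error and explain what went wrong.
Step 2: Distribute the negative: -5 + 3

Step 2 incorrectly distributes the negative sign. The correct distribution is -(5 + 3) = -5 - 3 = -8. The negative must be applied to both terms, not just the first. The error treats -(5 + 3) as -5 + 3, which equals -2 instead of -8.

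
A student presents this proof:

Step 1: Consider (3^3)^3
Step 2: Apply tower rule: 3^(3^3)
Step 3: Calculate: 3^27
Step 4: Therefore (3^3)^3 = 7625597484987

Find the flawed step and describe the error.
Step 2: Apply tower rule: 3^(3^3)

Step 2 incorrectly states that (a^b)^c = a^(b^c). The correct rule is (a^b)^c = a^(b×c). The actual value is (3^3)^3 = 3^9 = 19683, not 3^27 = 7625597484987.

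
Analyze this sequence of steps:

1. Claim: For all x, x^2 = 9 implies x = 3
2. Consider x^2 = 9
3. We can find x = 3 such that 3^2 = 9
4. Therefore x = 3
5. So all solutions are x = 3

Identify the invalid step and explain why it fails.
Step 4: Therefore x = 3

Step 4 incorrectly concludes that x = 3 is the only solution. The proof shows that x = 3 is A solution (existence), but does not show it is the ONLY solution (uniqueness). In fact, x = -3 is also a solution since (-3)^2 = 9. Finding one solution doesn't prove there are no others.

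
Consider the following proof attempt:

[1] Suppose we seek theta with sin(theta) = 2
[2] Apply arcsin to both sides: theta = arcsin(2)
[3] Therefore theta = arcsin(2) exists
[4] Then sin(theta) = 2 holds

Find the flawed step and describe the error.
Step 2: Apply arcsin to both sides: theta = arcsin(2)

Step 2 applies arcsin to 2. However, arcsin(x) is only defined for x in [-1, 1] because sin(theta) can only produce values in that range. Since |2| > 1, arcsin(2) is undefined. There is no angle whose sine equals 2.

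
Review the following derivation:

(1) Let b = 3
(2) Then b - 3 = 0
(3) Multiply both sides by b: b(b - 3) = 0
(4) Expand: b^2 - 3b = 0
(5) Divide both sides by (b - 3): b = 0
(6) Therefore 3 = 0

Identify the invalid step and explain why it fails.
Step 5: Divide both sides by (b - 3): b = 0

Step 5 divides both sides by (b - 3). However, since b = 3, we have (b - 3) = 0. Division by zero is undefined, making this step invalid.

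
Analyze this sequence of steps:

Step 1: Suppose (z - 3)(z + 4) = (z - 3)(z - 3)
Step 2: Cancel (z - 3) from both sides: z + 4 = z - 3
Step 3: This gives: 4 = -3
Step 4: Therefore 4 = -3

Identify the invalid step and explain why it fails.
Step 2: Cancel (z - 3) from both sides: z + 4 = z - 3

Step 2 cancels (z - 3) from both sides. This is only valid if (z - 3) ≠ 0, i.e., z ≠ 3. When z = 3, both sides equal zero regardless of the other factors. The correct approach requires considering z = 3 as a separate case.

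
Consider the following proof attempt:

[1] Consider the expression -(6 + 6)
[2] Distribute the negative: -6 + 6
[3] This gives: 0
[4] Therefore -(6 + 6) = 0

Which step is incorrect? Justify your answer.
Step 2: Distribute the negative: -6 + 6

Step 2 incorrectly distributes the negative sign. The correct distribution is -(6 + 6) = -6 - 6 = -12. The negative must be applied to both terms, not just the first. The error treats -(6 + 6) as -6 + 6, which equals 0 instead of -12.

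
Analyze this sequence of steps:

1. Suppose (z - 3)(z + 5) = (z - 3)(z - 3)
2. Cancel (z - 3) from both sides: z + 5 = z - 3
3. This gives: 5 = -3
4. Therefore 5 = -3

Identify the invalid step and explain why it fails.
Step 2: Cancel (z - 3) from both sides: z + 5 = z - 3

Step 2 cancels (z - 3) from both sides. This is only valid if (z - 3) ≠ 0, i.e., z ≠ 3. When z = 3, both sides equal zero regardless of the other factors. The correct approach requires considering z = 3 as a separate case.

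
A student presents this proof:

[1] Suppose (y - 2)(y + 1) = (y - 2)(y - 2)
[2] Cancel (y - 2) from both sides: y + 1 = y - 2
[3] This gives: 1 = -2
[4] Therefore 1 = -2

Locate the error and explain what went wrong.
Step 2: Cancel (y - 2) from both sides: y + 1 = y - 2

Step 2 cancels (y - 2) from both sides. This is only valid if (y - 2) ≠ 0, i.e., y ≠ 2. When y = 2, both sides equal zero regardless of the other factors. The correct approach requires considering y = 2 as a separate case.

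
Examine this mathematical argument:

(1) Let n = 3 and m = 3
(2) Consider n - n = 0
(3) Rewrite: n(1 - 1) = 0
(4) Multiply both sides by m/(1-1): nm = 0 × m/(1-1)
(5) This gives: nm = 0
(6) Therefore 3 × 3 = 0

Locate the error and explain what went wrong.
Step 4: Multiply both sides by m/(1-1): nm = 0 × m/(1-1)

Step 4 multiplies both sides by m/(1-1). However, 1-1 = 0, so this is multiplication by m/0, which is undefined. We cannot multiply by an undefined expression.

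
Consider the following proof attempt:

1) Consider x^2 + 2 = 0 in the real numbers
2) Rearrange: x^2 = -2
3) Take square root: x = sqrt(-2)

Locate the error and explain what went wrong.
Step 3: Take square root: x = sqrt(-2)

Step 3 takes the square root of -2, which is negative. In the real number system, the square root of a negative number is undefined. The equation x^2 + 2 = 0 has no real solutions. Square roots of negative numbers only exist in the complex numbers.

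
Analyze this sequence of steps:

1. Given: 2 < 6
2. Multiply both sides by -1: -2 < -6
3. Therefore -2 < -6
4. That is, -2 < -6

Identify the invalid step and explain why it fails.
Step 2: Multiply both sides by -1: -2 < -6

Step 2 multiplies both sides by -1 but fails to reverse the inequality sign. When multiplying (or dividing) an inequality by a negative number, the direction must be reversed. Since 2 < 6, we should get -2 > -6, i.e., -2 > -6.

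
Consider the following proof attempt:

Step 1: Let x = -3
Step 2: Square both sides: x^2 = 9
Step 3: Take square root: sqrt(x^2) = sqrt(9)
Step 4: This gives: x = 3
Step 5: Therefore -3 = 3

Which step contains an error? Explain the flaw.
Step 4: This gives: x = 3

Step 4 incorrectly states that sqrt(x^2) = x. The correct identity is sqrt(x^2) = |x|. Since x = -3 < 0, we have sqrt(x^2) = |-3| = 3, not x = -3.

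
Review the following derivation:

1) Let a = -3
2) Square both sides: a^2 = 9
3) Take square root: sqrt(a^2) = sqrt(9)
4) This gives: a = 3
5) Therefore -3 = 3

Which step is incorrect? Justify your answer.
Step 4: This gives: a = 3

Step 4 incorrectly states that sqrt(a^2) = a. The correct identity is sqrt(a^2) = |a|. Since a = -3 < 0, we have sqrt(a^2) = |-3| = 3, not a = -3.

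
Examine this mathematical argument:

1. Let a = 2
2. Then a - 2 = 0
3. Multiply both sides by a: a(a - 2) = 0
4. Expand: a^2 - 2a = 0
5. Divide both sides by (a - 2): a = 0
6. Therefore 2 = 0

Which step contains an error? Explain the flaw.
Step 5: Divide both sides by (a - 2): a = 0

Step 5 divides both sides by (a - 2). However, since a = 2, we have (a - 2) = 0. Division by zero is undefined, making this step invalid.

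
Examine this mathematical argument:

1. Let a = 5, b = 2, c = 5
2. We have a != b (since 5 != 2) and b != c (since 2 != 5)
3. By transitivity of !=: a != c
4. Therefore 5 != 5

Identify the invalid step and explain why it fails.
Step 3: By transitivity of !=: a != c

Step 3 incorrectly applies transitivity to the '!=' relation. Transitivity states: if a R b and b R c, then a R c. However, '!=' is not transitive. Counterexample: 5 != 2 and 2 != 5, but 5 = 5 (both equal 5). Transitivity holds for relations like <, <=, =, but not for !=.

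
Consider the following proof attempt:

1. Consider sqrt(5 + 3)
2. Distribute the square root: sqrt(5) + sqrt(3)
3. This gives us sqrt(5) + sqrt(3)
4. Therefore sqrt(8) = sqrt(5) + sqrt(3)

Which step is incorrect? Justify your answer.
Step 2: Distribute the square root: sqrt(5) + sqrt(3)

Step 2 incorrectly 'distributes' the square root over addition. The square root function does not distribute: sqrt(a + b) ≠ sqrt(a) + sqrt(b). In fact, sqrt(5 + 3) = sqrt(8) ≈ 2.8284, while sqrt(5) + sqrt(3) ≈ 3.9681.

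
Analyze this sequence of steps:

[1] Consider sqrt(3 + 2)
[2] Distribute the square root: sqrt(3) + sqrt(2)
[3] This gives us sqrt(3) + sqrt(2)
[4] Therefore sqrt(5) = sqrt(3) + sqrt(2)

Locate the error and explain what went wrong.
Step 2: Distribute the square root: sqrt(3) + sqrt(2)

Step 2 incorrectly 'distributes' the square root over addition. The square root function does not distribute: sqrt(a + b) ≠ sqrt(a) + sqrt(b). In fact, sqrt(3 + 2) = sqrt(5) ≈ 2.2361, while sqrt(3) + sqrt(2) ≈ 3.1463.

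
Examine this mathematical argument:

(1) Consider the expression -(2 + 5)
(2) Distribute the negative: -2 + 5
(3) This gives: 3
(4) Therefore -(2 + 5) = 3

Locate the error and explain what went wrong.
Step 2: Distribute the negative: -2 + 5

Step 2 incorrectly distributes the negative sign. The correct distribution is -(2 + 5) = -2 - 5 = -7. The negative must be applied to both terms, not just the first. The error treats -(2 + 5) as -2 + 5, which equals 3 instead of -7.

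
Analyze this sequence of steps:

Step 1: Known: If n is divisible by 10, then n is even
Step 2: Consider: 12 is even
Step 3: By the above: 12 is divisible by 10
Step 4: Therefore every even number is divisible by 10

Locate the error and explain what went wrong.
Step 3: By the above: 12 is divisible by 10

Step 3 commits the fallacy of affirming the consequent. The known fact 'divisible by 10 → even' does NOT imply 'even → divisible by 10'. That would be the converse, which is false. For example, 12 is even but 12 ÷ 10 = 1.20, which is not an integer.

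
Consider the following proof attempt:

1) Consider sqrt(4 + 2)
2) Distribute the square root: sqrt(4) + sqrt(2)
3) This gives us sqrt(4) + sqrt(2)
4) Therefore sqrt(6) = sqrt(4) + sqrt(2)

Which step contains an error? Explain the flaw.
Step 2: Distribute the square root: sqrt(4) + sqrt(2)

Step 2 incorrectly 'distributes' the square root over addition. The square root function does not distribute: sqrt(a + b) ≠ sqrt(a) + sqrt(b). In fact, sqrt(4 + 2) = sqrt(6) ≈ 2.4495, while sqrt(4) + sqrt(2) ≈ 3.4142.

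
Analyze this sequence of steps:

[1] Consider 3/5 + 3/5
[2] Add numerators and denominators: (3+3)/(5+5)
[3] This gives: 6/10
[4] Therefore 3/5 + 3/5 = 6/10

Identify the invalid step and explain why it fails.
Step 2: Add numerators and denominators: (3+3)/(5+5)

Step 2 incorrectly adds fractions by separately adding numerators and denominators. This is wrong. The correct method requires a common denominator: 3/5 + 3/5 = (3×5 + 3×5)/(5×5) = 30/25 = 6/5. The method used gives 6/10, which is different.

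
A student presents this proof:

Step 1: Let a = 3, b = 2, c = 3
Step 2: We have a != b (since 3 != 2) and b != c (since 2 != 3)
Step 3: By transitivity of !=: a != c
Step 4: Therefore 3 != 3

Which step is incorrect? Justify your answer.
Step 3: By transitivity of !=: a != c

Step 3 incorrectly applies transitivity to the '!=' relation. Transitivity states: if a R b and b R c, then a R c. However, '!=' is not transitive. Counterexample: 3 != 2 and 2 != 3, but 3 = 3 (both equal 3). Transitivity holds for relations like <, <=, =, but not for !=.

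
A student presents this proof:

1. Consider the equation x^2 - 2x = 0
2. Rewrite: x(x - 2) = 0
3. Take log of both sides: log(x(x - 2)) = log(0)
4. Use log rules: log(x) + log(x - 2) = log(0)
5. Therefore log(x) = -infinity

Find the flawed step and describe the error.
Step 3: Take log of both sides: log(x(x - 2)) = log(0)

Step 3 takes the logarithm of both sides, resulting in log(0) on the right side. The logarithm is only defined for positive numbers; log(0) is undefined (approaches negative infinity). This operation is invalid.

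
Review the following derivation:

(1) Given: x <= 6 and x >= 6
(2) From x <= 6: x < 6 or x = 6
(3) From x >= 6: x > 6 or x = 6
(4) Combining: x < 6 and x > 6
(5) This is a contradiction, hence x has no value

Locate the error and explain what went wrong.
Step 4: Combining: x < 6 and x > 6

Step 4 incorrectly combines the conditions. From x <= 6 and x >= 6, the intersection is x = 6. The error treats the 'or' cases as 'and' requirements. The correct conclusion is that x = 6 is the unique solution, not that no solution exists.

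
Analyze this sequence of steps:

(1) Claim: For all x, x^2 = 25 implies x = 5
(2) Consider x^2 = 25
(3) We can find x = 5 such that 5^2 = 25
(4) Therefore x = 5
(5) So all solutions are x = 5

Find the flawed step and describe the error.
Step 4: Therefore x = 5

Step 4 incorrectly concludes that x = 5 is the only solution. The proof shows that x = 5 is A solution (existence), but does not show it is the ONLY solution (uniqueness). In fact, x = -5 is also a solution since (-5)^2 = 25. Finding one solution doesn't prove there are no others.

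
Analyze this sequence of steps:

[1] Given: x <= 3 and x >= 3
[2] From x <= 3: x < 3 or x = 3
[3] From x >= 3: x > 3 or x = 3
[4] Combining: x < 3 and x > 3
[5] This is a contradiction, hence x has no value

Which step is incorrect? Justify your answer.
Step 4: Combining: x < 3 and x > 3

Step 4 incorrectly combines the conditions. From x <= 3 and x >= 3, the intersection is x = 3. The error treats the 'or' cases as 'and' requirements. The correct conclusion is that x = 3 is the unique solution, not that no solution exists.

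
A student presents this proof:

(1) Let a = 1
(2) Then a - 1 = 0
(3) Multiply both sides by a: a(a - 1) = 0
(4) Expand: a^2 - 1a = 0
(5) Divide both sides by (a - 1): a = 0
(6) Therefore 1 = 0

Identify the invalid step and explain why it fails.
Step 5: Divide both sides by (a - 1): a = 0

Step 5 divides both sides by (a - 1). However, since a = 1, we have (a - 1) = 0. Division by zero is undefined, making this step invalid.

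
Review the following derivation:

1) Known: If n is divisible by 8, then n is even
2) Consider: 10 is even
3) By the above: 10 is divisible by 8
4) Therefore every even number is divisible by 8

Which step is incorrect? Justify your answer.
Step 3: By the above: 10 is divisible by 8

Step 3 commits the fallacy of affirming the consequent. The known fact 'divisible by 8 → even' does NOT imply 'even → divisible by 8'. That would be the converse, which is false. For example, 10 is even but 10 ÷ 8 = 1.25, which is not an integer.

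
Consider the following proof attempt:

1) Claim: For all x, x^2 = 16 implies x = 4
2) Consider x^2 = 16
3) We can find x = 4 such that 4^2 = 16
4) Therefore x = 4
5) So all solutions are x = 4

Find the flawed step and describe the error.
Step 4: Therefore x = 4

Step 4 incorrectly concludes that x = 4 is the only solution. The proof shows that x = 4 is A solution (existence), but does not show it is the ONLY solution (uniqueness). In fact, x = -4 is also a solution since (-4)^2 = 16. Finding one solution doesn't prove there are no others.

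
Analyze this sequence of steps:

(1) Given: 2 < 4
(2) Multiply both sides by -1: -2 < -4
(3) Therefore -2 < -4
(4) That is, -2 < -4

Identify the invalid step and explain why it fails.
Step 2: Multiply both sides by -1: -2 < -4

Step 2 multiplies both sides by -1 but fails to reverse the inequality sign. When multiplying (or dividing) an inequality by a negative number, the direction must be reversed. Since 2 < 4, we should get -2 > -4, i.e., -2 > -4.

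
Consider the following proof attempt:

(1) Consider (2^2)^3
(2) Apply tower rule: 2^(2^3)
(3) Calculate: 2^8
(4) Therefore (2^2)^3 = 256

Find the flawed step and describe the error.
Step 2: Apply tower rule: 2^(2^3)

Step 2 incorrectly states that (a^b)^c = a^(b^c). The correct rule is (a^b)^c = a^(b×c). The actual value is (2^2)^3 = 2^6 = 64, not 2^8 = 256.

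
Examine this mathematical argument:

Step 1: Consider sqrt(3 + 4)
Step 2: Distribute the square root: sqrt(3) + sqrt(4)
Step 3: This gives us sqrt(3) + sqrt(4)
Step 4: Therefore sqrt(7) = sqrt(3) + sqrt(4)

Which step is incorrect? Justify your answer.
Step 2: Distribute the square root: sqrt(3) + sqrt(4)

Step 2 incorrectly 'distributes' the square root over addition. The square root function does not distribute: sqrt(a + b) ≠ sqrt(a) + sqrt(b). In fact, sqrt(3 + 4) = sqrt(7) ≈ 2.6458, while sqrt(3) + sqrt(4) ≈ 3.7321.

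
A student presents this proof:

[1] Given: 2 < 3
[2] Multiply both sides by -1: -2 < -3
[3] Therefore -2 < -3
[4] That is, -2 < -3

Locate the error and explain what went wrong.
Step 2: Multiply both sides by -1: -2 < -3

Step 2 multiplies both sides by -1 but fails to reverse the inequality sign. When multiplying (or dividing) an inequality by a negative number, the direction must be reversed. Since 2 < 3, we should get -2 > -3, i.e., -2 > -3.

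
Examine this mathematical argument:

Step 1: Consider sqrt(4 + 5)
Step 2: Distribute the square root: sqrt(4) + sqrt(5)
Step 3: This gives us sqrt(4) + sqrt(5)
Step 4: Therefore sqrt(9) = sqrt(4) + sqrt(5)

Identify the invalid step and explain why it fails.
Step 2: Distribute the square root: sqrt(4) + sqrt(5)

Step 2 incorrectly 'distributes' the square root over addition. The square root function does not distribute: sqrt(a + b) ≠ sqrt(a) + sqrt(b). In fact, sqrt(4 + 5) = sqrt(9) ≈ 3.0000, while sqrt(4) + sqrt(5) ≈ 4.2361.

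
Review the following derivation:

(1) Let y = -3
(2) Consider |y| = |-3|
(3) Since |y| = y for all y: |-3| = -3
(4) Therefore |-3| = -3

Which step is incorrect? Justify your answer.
Step 3: Since |y| = y for all y: |-3| = -3

Step 3 incorrectly states that |y| = y for all y. The correct definition is |y| = y when y >= 0, and |y| = -y when y < 0. Since -3 < 0, we have |-3| = -(-3) = 3, not -3.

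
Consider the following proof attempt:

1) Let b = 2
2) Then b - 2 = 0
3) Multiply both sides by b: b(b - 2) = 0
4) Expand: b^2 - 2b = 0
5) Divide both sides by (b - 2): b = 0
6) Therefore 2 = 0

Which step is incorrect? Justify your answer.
Step 5: Divide both sides by (b - 2): b = 0

Step 5 divides both sides by (b - 2). However, since b = 2, we have (b - 2) = 0. Division by zero is undefined, making this step invalid.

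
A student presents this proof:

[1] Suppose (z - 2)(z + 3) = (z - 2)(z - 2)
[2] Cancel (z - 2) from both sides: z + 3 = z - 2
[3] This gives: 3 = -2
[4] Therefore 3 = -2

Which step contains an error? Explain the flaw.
Step 2: Cancel (z - 2) from both sides: z + 3 = z - 2

Step 2 cancels (z - 2) from both sides. This is only valid if (z - 2) ≠ 0, i.e., z ≠ 2. When z = 2, both sides equal zero regardless of the other factors. The correct approach requires considering z = 2 as a separate case.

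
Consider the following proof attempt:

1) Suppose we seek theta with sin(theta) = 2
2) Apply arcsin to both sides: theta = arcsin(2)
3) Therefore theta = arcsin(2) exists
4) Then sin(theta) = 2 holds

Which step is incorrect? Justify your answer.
Step 2: Apply arcsin to both sides: theta = arcsin(2)

Step 2 applies arcsin to 2. However, arcsin(x) is only defined for x in [-1, 1] because sin(theta) can only produce values in that range. Since |2| > 1, arcsin(2) is undefined. There is no angle whose sine equals 2.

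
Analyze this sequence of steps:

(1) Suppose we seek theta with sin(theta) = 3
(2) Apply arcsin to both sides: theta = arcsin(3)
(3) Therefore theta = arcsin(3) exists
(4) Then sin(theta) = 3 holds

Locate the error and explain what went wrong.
Step 2: Apply arcsin to both sides: theta = arcsin(3)

Step 2 applies arcsin to 3. However, arcsin(x) is only defined for x in [-1, 1] because sin(theta) can only produce values in that range. Since |3| > 1, arcsin(3) is undefined. There is no angle whose sine equals 3.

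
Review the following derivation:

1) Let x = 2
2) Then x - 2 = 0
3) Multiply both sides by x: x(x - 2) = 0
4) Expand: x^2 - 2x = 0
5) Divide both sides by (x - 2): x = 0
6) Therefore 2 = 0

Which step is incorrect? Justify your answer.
Step 5: Divide both sides by (x - 2): x = 0

Step 5 divides both sides by (x - 2). However, since x = 2, we have (x - 2) = 0. Division by zero is undefined, making this step invalid.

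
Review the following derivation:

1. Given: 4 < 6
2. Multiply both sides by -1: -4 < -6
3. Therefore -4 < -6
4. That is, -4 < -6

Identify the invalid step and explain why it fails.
Step 2: Multiply both sides by -1: -4 < -6

Step 2 multiplies both sides by -1 but fails to reverse the inequality sign. When multiplying (or dividing) an inequality by a negative number, the direction must be reversed. Since 4 < 6, we should get -4 > -6, i.e., -4 > -6.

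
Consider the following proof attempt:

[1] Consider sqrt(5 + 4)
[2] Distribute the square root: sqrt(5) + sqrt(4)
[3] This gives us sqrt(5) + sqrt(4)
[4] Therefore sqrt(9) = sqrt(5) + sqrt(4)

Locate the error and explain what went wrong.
Step 2: Distribute the square root: sqrt(5) + sqrt(4)

Step 2 incorrectly 'distributes' the square root over addition. The square root function does not distribute: sqrt(a + b) ≠ sqrt(a) + sqrt(b). In fact, sqrt(5 + 4) = sqrt(9) ≈ 3.0000, while sqrt(5) + sqrt(4) ≈ 4.2361.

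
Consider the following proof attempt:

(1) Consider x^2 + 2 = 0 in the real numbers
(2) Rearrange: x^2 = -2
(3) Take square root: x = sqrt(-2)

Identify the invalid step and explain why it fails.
Step 3: Take square root: x = sqrt(-2)

Step 3 takes the square root of -2, which is negative. In the real number system, the square root of a negative number is undefined. The equation x^2 + 2 = 0 has no real solutions. Square roots of negative numbers only exist in the complex numbers.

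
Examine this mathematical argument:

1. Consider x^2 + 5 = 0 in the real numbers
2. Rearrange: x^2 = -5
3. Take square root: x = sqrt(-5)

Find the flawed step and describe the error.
Step 3: Take square root: x = sqrt(-5)

Step 3 takes the square root of -5, which is negative. In the real number system, the square root of a negative number is undefined. The equation x^2 + 5 = 0 has no real solutions. Square roots of negative numbers only exist in the complex numbers.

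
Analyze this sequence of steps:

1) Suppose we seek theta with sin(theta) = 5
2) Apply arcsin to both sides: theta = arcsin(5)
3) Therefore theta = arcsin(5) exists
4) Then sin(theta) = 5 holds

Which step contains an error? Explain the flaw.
Step 2: Apply arcsin to both sides: theta = arcsin(5)

Step 2 applies arcsin to 5. However, arcsin(x) is only defined for x in [-1, 1] because sin(theta) can only produce values in that range. Since |5| > 1, arcsin(5) is undefined. There is no angle whose sine equals 5.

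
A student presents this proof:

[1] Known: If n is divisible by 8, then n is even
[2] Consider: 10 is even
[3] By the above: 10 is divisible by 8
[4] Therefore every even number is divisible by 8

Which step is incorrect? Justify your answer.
Step 3: By the above: 10 is divisible by 8

Step 3 commits the fallacy of affirming the consequent. The known fact 'divisible by 8 → even' does NOT imply 'even → divisible by 8'. That would be the converse, which is false. For example, 10 is even but 10 ÷ 8 = 1.25, which is not an integer.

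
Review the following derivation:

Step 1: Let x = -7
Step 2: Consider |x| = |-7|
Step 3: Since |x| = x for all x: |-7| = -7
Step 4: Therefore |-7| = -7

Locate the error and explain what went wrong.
Step 3: Since |x| = x for all x: |-7| = -7

Step 3 incorrectly states that |x| = x for all x. The correct definition is |x| = x when x >= 0, and |x| = -x when x < 0. Since -7 < 0, we have |-7| = -(-7) = 7, not -7.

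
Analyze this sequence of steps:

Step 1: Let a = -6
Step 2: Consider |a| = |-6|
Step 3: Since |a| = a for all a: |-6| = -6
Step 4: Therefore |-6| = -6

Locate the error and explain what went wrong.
Step 3: Since |a| = a for all a: |-6| = -6

Step 3 incorrectly states that |a| = a for all a. The correct definition is |a| = a when a >= 0, and |a| = -a when a < 0. Since -6 < 0, we have |-6| = -(-6) = 6, not -6.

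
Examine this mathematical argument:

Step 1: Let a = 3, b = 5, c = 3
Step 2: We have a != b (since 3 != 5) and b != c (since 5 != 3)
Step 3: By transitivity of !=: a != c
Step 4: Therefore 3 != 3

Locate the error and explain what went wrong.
Step 3: By transitivity of !=: a != c

Step 3 incorrectly applies transitivity to the '!=' relation. Transitivity states: if a R b and b R c, then a R c. However, '!=' is not transitive. Counterexample: 3 != 5 and 5 != 3, but 3 = 3 (both equal 3). Transitivity holds for relations like <, <=, =, but not for !=.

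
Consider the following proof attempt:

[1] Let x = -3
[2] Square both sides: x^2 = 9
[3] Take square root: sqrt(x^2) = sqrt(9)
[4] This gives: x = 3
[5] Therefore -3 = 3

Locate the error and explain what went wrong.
Step 4: This gives: x = 3

Step 4 incorrectly states that sqrt(x^2) = x. The correct identity is sqrt(x^2) = |x|. Since x = -3 < 0, we have sqrt(x^2) = |-3| = 3, not x = -3.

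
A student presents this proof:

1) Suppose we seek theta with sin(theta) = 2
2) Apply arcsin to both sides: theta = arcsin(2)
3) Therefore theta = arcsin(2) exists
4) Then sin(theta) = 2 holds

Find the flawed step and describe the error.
Step 2: Apply arcsin to both sides: theta = arcsin(2)

Step 2 applies arcsin to 2. However, arcsin(x) is only defined for x in [-1, 1] because sin(theta) can only produce values in that range. Since |2| > 1, arcsin(2) is undefined. There is no angle whose sine equals 2.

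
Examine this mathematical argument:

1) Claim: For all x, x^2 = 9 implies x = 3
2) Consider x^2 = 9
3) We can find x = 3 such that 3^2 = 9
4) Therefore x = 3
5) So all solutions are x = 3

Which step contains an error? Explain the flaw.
Step 4: Therefore x = 3

Step 4 incorrectly concludes that x = 3 is the only solution. The proof shows that x = 3 is A solution (existence), but does not show it is the ONLY solution (uniqueness). In fact, x = -3 is also a solution since (-3)^2 = 9. Finding one solution doesn't prove there are no others.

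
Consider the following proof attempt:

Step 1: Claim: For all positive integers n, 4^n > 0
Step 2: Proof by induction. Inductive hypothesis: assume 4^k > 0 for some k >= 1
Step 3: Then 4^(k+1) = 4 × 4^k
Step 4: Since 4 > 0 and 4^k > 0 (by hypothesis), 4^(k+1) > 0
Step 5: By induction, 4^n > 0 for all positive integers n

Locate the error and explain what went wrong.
Step 5: By induction, 4^n > 0 for all positive integers n

Step 5 concludes the proof by induction, but no base case was ever established. A valid induction proof requires: (1) a base case proving 4^1 > 0, and (2) an inductive step showing IF 4^k > 0 THEN 4^(k+1) > 0. Steps 2-4 correctly establish the inductive step, but without the base case the conclusion in step 5 does not follow.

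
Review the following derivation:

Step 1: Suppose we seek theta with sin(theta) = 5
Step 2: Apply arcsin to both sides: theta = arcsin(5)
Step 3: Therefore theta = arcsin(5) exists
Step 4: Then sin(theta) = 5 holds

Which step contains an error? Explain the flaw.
Step 2: Apply arcsin to both sides: theta = arcsin(5)

Step 2 applies arcsin to 5. However, arcsin(x) is only defined for x in [-1, 1] because sin(theta) can only produce values in that range. Since |5| > 1, arcsin(5) is undefined. There is no angle whose sine equals 5.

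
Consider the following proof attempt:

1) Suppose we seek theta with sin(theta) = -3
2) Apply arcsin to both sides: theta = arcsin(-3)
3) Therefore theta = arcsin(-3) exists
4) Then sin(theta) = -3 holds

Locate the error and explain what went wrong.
Step 2: Apply arcsin to both sides: theta = arcsin(-3)

Step 2 applies arcsin to -3. However, arcsin(x) is only defined for x in [-1, 1] because sin(theta) can only produce values in that range. Since |-3| > 1, arcsin(-3) is undefined. There is no angle whose sine equals -3.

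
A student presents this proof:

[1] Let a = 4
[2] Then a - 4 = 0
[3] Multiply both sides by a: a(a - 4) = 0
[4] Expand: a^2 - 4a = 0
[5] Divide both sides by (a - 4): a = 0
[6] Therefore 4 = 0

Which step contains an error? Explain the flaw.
Step 5: Divide both sides by (a - 4): a = 0

Step 5 divides both sides by (a - 4). However, since a = 4, we have (a - 4) = 0. Division by zero is undefined, making this step invalid.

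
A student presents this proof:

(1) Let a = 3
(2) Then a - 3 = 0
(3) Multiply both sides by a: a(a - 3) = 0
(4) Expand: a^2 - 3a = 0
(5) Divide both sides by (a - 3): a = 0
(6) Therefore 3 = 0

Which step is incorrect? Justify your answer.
Step 5: Divide both sides by (a - 3): a = 0

Step 5 divides both sides by (a - 3). However, since a = 3, we have (a - 3) = 0. Division by zero is undefined, making this step invalid.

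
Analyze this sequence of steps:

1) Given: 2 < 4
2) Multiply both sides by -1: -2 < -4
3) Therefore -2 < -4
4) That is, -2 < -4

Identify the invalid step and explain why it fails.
Step 2: Multiply both sides by -1: -2 < -4

Step 2 multiplies both sides by -1 but fails to reverse the inequality sign. When multiplying (or dividing) an inequality by a negative number, the direction must be reversed. Since 2 < 4, we should get -2 > -4, i.e., -2 > -4.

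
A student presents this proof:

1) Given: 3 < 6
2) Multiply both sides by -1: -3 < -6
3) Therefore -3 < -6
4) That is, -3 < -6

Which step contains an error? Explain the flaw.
Step 2: Multiply both sides by -1: -3 < -6

Step 2 multiplies both sides by -1 but fails to reverse the inequality sign. When multiplying (or dividing) an inequality by a negative number, the direction must be reversed. Since 3 < 6, we should get -3 > -6, i.e., -3 > -6.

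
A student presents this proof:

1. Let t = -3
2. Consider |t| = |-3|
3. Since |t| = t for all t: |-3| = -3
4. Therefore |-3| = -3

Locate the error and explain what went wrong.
Step 3: Since |t| = t for all t: |-3| = -3

Step 3 incorrectly states that |t| = t for all t. The correct definition is |t| = t when t >= 0, and |t| = -t when t < 0. Since -3 < 0, we have |-3| = -(-3) = 3, not -3.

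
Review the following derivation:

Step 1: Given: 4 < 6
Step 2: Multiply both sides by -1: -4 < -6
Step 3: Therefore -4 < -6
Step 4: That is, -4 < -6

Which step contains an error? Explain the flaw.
Step 2: Multiply both sides by -1: -4 < -6

Step 2 multiplies both sides by -1 but fails to reverse the inequality sign. When multiplying (or dividing) an inequality by a negative number, the direction must be reversed. Since 4 < 6, we should get -4 > -6, i.e., -4 > -6.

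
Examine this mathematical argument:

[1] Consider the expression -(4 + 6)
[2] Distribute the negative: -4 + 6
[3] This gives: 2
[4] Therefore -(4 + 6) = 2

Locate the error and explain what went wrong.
Step 2: Distribute the negative: -4 + 6

Step 2 incorrectly distributes the negative sign. The correct distribution is -(4 + 6) = -4 - 6 = -10. The negative must be applied to both terms, not just the first. The error treats -(4 + 6) as -4 + 6, which equals 2 instead of -10.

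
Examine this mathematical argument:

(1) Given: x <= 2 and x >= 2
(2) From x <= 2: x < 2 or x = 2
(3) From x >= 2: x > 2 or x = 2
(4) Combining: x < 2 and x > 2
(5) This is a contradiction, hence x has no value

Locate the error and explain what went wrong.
Step 4: Combining: x < 2 and x > 2

Step 4 incorrectly combines the conditions. From x <= 2 and x >= 2, the intersection is x = 2. The error treats the 'or' cases as 'and' requirements. The correct conclusion is that x = 2 is the unique solution, not that no solution exists.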